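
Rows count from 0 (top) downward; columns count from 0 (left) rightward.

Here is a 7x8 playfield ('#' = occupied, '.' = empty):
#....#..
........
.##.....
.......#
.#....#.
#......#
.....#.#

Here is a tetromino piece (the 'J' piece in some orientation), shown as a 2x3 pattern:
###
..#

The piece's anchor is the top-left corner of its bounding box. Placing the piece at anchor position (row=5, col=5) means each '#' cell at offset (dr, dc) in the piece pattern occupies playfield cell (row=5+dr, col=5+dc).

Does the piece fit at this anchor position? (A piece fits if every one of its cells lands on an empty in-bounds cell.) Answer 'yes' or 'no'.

Check each piece cell at anchor (5, 5):
  offset (0,0) -> (5,5): empty -> OK
  offset (0,1) -> (5,6): empty -> OK
  offset (0,2) -> (5,7): occupied ('#') -> FAIL
  offset (1,2) -> (6,7): occupied ('#') -> FAIL
All cells valid: no

Answer: no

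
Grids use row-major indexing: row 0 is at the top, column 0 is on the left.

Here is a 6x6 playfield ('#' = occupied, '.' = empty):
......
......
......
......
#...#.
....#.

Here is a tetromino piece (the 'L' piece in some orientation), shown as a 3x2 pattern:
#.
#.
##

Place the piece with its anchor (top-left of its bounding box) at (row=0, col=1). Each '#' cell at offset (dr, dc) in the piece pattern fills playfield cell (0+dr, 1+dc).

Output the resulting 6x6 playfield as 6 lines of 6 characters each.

Fill (0+0,1+0) = (0,1)
Fill (0+1,1+0) = (1,1)
Fill (0+2,1+0) = (2,1)
Fill (0+2,1+1) = (2,2)

Answer: .#....
.#....
.##...
......
#...#.
....#.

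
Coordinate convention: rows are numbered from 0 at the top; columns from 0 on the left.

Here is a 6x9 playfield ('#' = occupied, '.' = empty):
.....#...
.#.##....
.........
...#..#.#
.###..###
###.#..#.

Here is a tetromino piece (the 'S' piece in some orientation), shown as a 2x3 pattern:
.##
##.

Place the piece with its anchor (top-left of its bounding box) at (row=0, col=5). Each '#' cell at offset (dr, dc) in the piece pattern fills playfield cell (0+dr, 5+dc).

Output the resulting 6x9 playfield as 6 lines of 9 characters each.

Answer: .....###.
.#.####..
.........
...#..#.#
.###..###
###.#..#.

Derivation:
Fill (0+0,5+1) = (0,6)
Fill (0+0,5+2) = (0,7)
Fill (0+1,5+0) = (1,5)
Fill (0+1,5+1) = (1,6)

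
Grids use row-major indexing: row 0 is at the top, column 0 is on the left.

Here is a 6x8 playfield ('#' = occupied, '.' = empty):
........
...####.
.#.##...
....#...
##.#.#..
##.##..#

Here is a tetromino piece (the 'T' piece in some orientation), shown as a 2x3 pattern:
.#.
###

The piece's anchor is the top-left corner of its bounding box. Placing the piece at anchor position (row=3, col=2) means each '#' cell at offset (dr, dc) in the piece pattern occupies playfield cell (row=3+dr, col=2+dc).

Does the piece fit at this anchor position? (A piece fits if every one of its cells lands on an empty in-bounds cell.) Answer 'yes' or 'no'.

Answer: no

Derivation:
Check each piece cell at anchor (3, 2):
  offset (0,1) -> (3,3): empty -> OK
  offset (1,0) -> (4,2): empty -> OK
  offset (1,1) -> (4,3): occupied ('#') -> FAIL
  offset (1,2) -> (4,4): empty -> OK
All cells valid: no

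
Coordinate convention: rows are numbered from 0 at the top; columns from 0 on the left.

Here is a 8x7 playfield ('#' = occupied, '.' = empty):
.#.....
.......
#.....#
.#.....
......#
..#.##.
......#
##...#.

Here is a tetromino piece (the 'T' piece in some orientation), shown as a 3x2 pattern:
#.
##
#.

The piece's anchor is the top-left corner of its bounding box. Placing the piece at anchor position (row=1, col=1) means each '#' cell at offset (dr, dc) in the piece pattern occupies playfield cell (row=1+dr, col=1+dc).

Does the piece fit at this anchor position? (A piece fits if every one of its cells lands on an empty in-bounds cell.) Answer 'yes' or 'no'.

Check each piece cell at anchor (1, 1):
  offset (0,0) -> (1,1): empty -> OK
  offset (1,0) -> (2,1): empty -> OK
  offset (1,1) -> (2,2): empty -> OK
  offset (2,0) -> (3,1): occupied ('#') -> FAIL
All cells valid: no

Answer: no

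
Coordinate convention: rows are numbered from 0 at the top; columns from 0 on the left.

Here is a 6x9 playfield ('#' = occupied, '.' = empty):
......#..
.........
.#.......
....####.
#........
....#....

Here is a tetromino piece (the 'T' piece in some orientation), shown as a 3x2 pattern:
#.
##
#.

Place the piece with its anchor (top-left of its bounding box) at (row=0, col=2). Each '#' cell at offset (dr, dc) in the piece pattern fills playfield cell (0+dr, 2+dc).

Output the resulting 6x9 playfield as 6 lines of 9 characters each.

Answer: ..#...#..
..##.....
.##......
....####.
#........
....#....

Derivation:
Fill (0+0,2+0) = (0,2)
Fill (0+1,2+0) = (1,2)
Fill (0+1,2+1) = (1,3)
Fill (0+2,2+0) = (2,2)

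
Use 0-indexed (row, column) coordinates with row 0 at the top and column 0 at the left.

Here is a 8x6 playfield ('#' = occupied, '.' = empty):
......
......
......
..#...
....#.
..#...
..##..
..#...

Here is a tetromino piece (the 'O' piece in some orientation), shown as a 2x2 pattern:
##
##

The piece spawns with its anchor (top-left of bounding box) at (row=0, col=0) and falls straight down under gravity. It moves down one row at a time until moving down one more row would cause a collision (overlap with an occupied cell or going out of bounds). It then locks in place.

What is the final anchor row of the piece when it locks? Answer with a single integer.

Spawn at (row=0, col=0). Try each row:
  row 0: fits
  row 1: fits
  row 2: fits
  row 3: fits
  row 4: fits
  row 5: fits
  row 6: fits
  row 7: blocked -> lock at row 6

Answer: 6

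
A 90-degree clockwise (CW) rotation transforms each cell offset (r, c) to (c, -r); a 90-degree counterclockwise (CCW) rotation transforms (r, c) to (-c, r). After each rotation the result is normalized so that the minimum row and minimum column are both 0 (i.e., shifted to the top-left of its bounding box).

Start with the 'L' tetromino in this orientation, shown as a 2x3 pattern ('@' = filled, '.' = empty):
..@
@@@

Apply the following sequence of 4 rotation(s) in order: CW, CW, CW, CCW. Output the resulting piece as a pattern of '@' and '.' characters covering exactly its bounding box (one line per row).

Start:
..@
@@@
After rotation 1 (CW):
@.
@.
@@
After rotation 2 (CW):
@@@
@..
After rotation 3 (CW):
@@
.@
.@
After rotation 4 (CCW):
@@@
@..

Answer: @@@
@..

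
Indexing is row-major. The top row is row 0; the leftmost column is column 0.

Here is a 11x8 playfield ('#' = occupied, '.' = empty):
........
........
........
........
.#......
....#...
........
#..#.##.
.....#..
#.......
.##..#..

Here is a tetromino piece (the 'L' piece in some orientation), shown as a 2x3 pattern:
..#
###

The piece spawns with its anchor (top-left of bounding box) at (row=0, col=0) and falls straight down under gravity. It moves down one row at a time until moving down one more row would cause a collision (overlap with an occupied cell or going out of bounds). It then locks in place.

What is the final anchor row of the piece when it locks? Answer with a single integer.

Answer: 2

Derivation:
Spawn at (row=0, col=0). Try each row:
  row 0: fits
  row 1: fits
  row 2: fits
  row 3: blocked -> lock at row 2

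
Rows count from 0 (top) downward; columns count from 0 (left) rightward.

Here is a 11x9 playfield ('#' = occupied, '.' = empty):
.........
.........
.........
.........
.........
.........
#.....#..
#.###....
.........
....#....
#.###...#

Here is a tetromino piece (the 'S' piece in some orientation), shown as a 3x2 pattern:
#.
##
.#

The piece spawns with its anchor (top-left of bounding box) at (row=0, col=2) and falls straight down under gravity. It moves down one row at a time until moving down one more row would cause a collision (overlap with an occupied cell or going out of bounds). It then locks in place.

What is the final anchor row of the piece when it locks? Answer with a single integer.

Answer: 4

Derivation:
Spawn at (row=0, col=2). Try each row:
  row 0: fits
  row 1: fits
  row 2: fits
  row 3: fits
  row 4: fits
  row 5: blocked -> lock at row 4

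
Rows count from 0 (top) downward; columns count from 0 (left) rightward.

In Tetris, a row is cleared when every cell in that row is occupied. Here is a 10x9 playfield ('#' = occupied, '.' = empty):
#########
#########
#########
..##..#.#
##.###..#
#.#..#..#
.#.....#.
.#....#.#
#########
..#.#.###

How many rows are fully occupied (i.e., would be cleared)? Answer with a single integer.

Check each row:
  row 0: 0 empty cells -> FULL (clear)
  row 1: 0 empty cells -> FULL (clear)
  row 2: 0 empty cells -> FULL (clear)
  row 3: 5 empty cells -> not full
  row 4: 3 empty cells -> not full
  row 5: 5 empty cells -> not full
  row 6: 7 empty cells -> not full
  row 7: 6 empty cells -> not full
  row 8: 0 empty cells -> FULL (clear)
  row 9: 4 empty cells -> not full
Total rows cleared: 4

Answer: 4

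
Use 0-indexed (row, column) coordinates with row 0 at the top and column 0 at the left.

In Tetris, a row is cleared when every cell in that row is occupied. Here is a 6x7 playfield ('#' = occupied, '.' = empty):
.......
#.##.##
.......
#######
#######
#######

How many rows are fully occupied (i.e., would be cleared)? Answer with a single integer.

Answer: 3

Derivation:
Check each row:
  row 0: 7 empty cells -> not full
  row 1: 2 empty cells -> not full
  row 2: 7 empty cells -> not full
  row 3: 0 empty cells -> FULL (clear)
  row 4: 0 empty cells -> FULL (clear)
  row 5: 0 empty cells -> FULL (clear)
Total rows cleared: 3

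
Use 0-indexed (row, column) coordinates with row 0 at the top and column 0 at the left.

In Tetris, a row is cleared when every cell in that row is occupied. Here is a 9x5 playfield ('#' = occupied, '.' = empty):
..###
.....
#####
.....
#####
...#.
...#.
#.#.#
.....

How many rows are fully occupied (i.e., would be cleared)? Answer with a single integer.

Check each row:
  row 0: 2 empty cells -> not full
  row 1: 5 empty cells -> not full
  row 2: 0 empty cells -> FULL (clear)
  row 3: 5 empty cells -> not full
  row 4: 0 empty cells -> FULL (clear)
  row 5: 4 empty cells -> not full
  row 6: 4 empty cells -> not full
  row 7: 2 empty cells -> not full
  row 8: 5 empty cells -> not full
Total rows cleared: 2

Answer: 2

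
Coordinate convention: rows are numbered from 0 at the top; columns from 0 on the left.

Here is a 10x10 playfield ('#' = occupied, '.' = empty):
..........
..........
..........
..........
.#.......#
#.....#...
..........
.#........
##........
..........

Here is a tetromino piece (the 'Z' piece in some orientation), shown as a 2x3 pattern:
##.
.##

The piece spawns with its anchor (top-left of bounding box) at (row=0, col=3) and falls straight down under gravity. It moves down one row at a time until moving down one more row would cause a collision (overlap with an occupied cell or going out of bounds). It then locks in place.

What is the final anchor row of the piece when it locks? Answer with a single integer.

Spawn at (row=0, col=3). Try each row:
  row 0: fits
  row 1: fits
  row 2: fits
  row 3: fits
  row 4: fits
  row 5: fits
  row 6: fits
  row 7: fits
  row 8: fits
  row 9: blocked -> lock at row 8

Answer: 8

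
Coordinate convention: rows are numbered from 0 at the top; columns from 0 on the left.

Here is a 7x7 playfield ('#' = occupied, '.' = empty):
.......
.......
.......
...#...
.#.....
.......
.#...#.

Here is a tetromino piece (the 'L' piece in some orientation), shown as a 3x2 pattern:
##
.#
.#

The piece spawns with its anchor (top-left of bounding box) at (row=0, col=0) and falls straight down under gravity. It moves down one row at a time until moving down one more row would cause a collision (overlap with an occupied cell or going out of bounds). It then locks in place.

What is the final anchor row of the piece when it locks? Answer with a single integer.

Answer: 1

Derivation:
Spawn at (row=0, col=0). Try each row:
  row 0: fits
  row 1: fits
  row 2: blocked -> lock at row 1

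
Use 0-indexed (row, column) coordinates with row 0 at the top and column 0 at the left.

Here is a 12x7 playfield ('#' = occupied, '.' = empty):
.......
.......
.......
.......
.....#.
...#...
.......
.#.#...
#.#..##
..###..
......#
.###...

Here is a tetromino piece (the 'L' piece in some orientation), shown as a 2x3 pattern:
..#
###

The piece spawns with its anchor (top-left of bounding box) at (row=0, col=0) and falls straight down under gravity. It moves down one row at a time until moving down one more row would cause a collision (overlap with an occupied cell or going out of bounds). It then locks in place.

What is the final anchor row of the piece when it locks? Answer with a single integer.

Answer: 5

Derivation:
Spawn at (row=0, col=0). Try each row:
  row 0: fits
  row 1: fits
  row 2: fits
  row 3: fits
  row 4: fits
  row 5: fits
  row 6: blocked -> lock at row 5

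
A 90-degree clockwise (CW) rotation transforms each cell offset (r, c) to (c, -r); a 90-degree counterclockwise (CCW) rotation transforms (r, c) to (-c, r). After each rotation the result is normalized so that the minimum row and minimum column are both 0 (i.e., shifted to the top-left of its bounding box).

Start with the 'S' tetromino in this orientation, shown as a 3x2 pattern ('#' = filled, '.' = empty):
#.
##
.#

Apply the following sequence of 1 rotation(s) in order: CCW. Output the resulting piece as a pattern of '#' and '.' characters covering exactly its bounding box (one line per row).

Answer: .##
##.

Derivation:
Start:
#.
##
.#
After rotation 1 (CCW):
.##
##.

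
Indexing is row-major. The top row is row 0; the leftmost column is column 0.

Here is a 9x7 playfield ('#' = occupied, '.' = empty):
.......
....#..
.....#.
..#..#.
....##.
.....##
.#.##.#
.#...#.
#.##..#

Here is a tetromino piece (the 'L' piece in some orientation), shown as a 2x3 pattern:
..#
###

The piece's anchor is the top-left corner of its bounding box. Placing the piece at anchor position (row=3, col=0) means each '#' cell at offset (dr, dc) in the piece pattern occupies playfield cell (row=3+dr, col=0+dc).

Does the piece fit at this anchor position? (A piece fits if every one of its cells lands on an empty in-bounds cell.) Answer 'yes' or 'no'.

Answer: no

Derivation:
Check each piece cell at anchor (3, 0):
  offset (0,2) -> (3,2): occupied ('#') -> FAIL
  offset (1,0) -> (4,0): empty -> OK
  offset (1,1) -> (4,1): empty -> OK
  offset (1,2) -> (4,2): empty -> OK
All cells valid: no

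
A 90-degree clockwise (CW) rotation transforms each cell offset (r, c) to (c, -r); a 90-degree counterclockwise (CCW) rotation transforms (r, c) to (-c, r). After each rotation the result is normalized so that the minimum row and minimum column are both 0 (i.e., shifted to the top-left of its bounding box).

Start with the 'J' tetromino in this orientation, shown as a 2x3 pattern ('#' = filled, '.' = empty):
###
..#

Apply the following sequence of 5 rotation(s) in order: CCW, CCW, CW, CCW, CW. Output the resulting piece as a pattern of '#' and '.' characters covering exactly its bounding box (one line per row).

Start:
###
..#
After rotation 1 (CCW):
##
#.
#.
After rotation 2 (CCW):
#..
###
After rotation 3 (CW):
##
#.
#.
After rotation 4 (CCW):
#..
###
After rotation 5 (CW):
##
#.
#.

Answer: ##
#.
#.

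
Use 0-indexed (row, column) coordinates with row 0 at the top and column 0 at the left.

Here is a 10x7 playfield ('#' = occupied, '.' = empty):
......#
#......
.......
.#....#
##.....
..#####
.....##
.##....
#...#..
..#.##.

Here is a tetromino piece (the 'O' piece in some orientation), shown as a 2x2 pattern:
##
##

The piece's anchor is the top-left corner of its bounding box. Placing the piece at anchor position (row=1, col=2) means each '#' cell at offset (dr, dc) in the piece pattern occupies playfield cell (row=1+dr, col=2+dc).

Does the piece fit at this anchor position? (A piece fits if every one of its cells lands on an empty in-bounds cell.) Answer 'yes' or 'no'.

Answer: yes

Derivation:
Check each piece cell at anchor (1, 2):
  offset (0,0) -> (1,2): empty -> OK
  offset (0,1) -> (1,3): empty -> OK
  offset (1,0) -> (2,2): empty -> OK
  offset (1,1) -> (2,3): empty -> OK
All cells valid: yes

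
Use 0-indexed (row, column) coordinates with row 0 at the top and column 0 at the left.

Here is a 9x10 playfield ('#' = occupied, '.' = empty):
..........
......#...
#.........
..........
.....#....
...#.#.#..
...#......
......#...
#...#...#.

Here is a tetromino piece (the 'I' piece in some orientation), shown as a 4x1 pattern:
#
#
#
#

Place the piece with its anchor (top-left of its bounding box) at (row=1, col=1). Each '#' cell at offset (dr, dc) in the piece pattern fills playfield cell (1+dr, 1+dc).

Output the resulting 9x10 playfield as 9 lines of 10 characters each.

Answer: ..........
.#....#...
##........
.#........
.#...#....
...#.#.#..
...#......
......#...
#...#...#.

Derivation:
Fill (1+0,1+0) = (1,1)
Fill (1+1,1+0) = (2,1)
Fill (1+2,1+0) = (3,1)
Fill (1+3,1+0) = (4,1)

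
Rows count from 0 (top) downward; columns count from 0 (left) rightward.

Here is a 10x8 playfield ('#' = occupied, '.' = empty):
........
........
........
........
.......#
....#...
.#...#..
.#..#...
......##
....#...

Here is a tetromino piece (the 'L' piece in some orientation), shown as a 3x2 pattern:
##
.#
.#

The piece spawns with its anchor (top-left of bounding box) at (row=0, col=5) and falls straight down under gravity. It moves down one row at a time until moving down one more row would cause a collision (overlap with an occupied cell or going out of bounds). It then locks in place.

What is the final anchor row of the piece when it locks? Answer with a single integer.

Spawn at (row=0, col=5). Try each row:
  row 0: fits
  row 1: fits
  row 2: fits
  row 3: fits
  row 4: fits
  row 5: fits
  row 6: blocked -> lock at row 5

Answer: 5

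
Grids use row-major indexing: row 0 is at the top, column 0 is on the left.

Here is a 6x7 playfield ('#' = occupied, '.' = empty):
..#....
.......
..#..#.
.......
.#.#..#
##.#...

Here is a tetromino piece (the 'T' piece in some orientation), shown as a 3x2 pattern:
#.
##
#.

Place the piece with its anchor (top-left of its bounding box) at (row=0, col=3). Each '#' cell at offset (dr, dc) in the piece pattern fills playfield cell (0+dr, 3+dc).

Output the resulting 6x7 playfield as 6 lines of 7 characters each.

Fill (0+0,3+0) = (0,3)
Fill (0+1,3+0) = (1,3)
Fill (0+1,3+1) = (1,4)
Fill (0+2,3+0) = (2,3)

Answer: ..##...
...##..
..##.#.
.......
.#.#..#
##.#...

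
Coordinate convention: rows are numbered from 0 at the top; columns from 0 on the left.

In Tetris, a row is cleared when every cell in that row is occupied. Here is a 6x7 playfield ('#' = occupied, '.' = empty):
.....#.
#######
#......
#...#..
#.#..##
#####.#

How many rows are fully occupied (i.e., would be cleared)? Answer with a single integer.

Check each row:
  row 0: 6 empty cells -> not full
  row 1: 0 empty cells -> FULL (clear)
  row 2: 6 empty cells -> not full
  row 3: 5 empty cells -> not full
  row 4: 3 empty cells -> not full
  row 5: 1 empty cell -> not full
Total rows cleared: 1

Answer: 1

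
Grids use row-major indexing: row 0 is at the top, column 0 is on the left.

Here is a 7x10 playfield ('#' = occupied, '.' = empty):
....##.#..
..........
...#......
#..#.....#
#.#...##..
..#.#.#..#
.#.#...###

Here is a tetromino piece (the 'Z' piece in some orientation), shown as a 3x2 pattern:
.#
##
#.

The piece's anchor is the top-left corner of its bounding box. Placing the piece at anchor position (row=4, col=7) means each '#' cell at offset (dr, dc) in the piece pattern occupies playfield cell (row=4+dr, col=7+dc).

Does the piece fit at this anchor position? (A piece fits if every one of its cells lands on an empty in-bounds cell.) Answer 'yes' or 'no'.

Check each piece cell at anchor (4, 7):
  offset (0,1) -> (4,8): empty -> OK
  offset (1,0) -> (5,7): empty -> OK
  offset (1,1) -> (5,8): empty -> OK
  offset (2,0) -> (6,7): occupied ('#') -> FAIL
All cells valid: no

Answer: no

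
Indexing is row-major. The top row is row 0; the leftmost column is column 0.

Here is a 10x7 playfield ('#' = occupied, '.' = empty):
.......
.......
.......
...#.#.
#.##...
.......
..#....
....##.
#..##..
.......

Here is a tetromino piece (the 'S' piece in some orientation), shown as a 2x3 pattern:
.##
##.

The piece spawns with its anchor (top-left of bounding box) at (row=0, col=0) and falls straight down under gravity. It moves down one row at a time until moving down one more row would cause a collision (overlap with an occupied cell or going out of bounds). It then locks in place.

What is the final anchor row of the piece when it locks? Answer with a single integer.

Answer: 2

Derivation:
Spawn at (row=0, col=0). Try each row:
  row 0: fits
  row 1: fits
  row 2: fits
  row 3: blocked -> lock at row 2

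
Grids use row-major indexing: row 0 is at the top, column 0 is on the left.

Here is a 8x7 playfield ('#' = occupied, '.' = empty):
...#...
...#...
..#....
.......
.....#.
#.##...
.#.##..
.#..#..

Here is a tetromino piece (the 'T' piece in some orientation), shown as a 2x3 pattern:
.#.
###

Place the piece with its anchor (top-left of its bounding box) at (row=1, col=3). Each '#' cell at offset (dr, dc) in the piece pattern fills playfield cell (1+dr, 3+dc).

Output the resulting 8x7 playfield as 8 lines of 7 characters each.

Fill (1+0,3+1) = (1,4)
Fill (1+1,3+0) = (2,3)
Fill (1+1,3+1) = (2,4)
Fill (1+1,3+2) = (2,5)

Answer: ...#...
...##..
..####.
.......
.....#.
#.##...
.#.##..
.#..#..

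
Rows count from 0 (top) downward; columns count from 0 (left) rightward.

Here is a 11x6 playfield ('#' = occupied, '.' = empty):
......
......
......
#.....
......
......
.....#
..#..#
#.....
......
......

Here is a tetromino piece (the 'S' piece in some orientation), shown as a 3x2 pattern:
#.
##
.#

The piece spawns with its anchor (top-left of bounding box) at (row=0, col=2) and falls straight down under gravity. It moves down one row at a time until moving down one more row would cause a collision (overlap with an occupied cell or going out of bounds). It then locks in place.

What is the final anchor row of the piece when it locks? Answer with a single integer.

Spawn at (row=0, col=2). Try each row:
  row 0: fits
  row 1: fits
  row 2: fits
  row 3: fits
  row 4: fits
  row 5: fits
  row 6: blocked -> lock at row 5

Answer: 5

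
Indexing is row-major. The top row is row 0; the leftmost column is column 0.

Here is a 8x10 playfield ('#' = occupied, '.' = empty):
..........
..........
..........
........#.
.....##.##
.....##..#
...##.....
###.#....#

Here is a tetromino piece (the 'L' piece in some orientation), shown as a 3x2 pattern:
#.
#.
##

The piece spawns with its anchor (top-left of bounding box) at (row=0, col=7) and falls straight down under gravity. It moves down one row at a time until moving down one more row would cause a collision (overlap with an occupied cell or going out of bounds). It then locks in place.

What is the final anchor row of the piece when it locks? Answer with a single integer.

Answer: 0

Derivation:
Spawn at (row=0, col=7). Try each row:
  row 0: fits
  row 1: blocked -> lock at row 0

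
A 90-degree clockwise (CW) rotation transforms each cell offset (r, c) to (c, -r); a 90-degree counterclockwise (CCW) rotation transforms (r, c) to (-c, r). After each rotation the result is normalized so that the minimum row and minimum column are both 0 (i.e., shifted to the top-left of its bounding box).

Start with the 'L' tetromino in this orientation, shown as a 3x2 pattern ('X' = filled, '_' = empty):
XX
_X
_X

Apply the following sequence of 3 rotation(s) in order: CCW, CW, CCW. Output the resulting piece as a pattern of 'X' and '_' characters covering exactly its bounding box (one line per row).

Answer: XXX
X__

Derivation:
Start:
XX
_X
_X
After rotation 1 (CCW):
XXX
X__
After rotation 2 (CW):
XX
_X
_X
After rotation 3 (CCW):
XXX
X__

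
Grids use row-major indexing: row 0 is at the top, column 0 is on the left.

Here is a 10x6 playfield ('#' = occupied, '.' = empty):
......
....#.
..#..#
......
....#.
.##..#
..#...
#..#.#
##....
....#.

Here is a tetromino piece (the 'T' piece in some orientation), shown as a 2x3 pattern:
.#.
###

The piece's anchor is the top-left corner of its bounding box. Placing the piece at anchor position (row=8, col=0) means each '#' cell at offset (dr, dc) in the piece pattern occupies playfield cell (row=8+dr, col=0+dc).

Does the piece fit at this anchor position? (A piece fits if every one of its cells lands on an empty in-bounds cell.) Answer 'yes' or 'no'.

Check each piece cell at anchor (8, 0):
  offset (0,1) -> (8,1): occupied ('#') -> FAIL
  offset (1,0) -> (9,0): empty -> OK
  offset (1,1) -> (9,1): empty -> OK
  offset (1,2) -> (9,2): empty -> OK
All cells valid: no

Answer: no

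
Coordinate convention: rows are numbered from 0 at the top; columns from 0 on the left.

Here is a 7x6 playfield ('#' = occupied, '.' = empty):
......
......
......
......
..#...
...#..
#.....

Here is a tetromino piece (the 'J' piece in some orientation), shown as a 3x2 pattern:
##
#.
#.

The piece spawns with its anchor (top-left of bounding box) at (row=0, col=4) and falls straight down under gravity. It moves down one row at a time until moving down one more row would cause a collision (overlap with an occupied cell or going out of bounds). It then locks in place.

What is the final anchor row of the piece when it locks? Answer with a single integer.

Answer: 4

Derivation:
Spawn at (row=0, col=4). Try each row:
  row 0: fits
  row 1: fits
  row 2: fits
  row 3: fits
  row 4: fits
  row 5: blocked -> lock at row 4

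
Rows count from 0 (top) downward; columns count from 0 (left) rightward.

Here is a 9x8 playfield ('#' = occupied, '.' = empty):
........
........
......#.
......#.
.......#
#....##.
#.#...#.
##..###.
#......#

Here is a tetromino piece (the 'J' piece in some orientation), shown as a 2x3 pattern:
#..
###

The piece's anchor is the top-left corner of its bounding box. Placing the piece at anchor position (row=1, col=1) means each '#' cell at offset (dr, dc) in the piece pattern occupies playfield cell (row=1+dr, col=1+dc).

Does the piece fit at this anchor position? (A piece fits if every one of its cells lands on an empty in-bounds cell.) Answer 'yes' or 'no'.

Check each piece cell at anchor (1, 1):
  offset (0,0) -> (1,1): empty -> OK
  offset (1,0) -> (2,1): empty -> OK
  offset (1,1) -> (2,2): empty -> OK
  offset (1,2) -> (2,3): empty -> OK
All cells valid: yes

Answer: yes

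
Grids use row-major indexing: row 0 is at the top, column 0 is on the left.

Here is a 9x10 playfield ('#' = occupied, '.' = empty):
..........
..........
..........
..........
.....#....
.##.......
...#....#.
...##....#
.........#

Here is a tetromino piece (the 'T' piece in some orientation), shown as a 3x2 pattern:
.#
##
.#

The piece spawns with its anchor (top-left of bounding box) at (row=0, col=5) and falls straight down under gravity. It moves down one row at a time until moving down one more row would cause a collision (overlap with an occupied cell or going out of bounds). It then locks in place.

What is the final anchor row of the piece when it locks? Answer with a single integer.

Spawn at (row=0, col=5). Try each row:
  row 0: fits
  row 1: fits
  row 2: fits
  row 3: blocked -> lock at row 2

Answer: 2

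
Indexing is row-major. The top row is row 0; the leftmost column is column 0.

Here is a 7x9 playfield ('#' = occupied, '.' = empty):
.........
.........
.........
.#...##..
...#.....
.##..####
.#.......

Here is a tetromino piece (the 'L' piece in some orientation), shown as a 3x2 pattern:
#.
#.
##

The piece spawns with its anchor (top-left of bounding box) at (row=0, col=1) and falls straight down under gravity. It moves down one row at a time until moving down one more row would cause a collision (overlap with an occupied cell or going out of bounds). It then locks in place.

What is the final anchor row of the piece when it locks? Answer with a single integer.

Answer: 0

Derivation:
Spawn at (row=0, col=1). Try each row:
  row 0: fits
  row 1: blocked -> lock at row 0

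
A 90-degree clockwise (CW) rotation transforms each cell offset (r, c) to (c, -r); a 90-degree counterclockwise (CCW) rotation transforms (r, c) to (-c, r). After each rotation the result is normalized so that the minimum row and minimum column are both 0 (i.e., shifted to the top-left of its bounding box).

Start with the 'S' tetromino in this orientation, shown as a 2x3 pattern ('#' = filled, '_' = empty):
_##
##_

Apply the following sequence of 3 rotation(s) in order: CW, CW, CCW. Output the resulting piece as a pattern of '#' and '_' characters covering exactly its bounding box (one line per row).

Start:
_##
##_
After rotation 1 (CW):
#_
##
_#
After rotation 2 (CW):
_##
##_
After rotation 3 (CCW):
#_
##
_#

Answer: #_
##
_#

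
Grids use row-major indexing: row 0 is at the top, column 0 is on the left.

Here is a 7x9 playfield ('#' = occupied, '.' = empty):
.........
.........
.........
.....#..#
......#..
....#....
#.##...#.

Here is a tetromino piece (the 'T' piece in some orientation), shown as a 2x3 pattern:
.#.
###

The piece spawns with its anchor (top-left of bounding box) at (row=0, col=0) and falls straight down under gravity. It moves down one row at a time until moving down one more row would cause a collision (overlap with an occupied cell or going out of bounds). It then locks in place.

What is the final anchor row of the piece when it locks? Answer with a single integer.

Spawn at (row=0, col=0). Try each row:
  row 0: fits
  row 1: fits
  row 2: fits
  row 3: fits
  row 4: fits
  row 5: blocked -> lock at row 4

Answer: 4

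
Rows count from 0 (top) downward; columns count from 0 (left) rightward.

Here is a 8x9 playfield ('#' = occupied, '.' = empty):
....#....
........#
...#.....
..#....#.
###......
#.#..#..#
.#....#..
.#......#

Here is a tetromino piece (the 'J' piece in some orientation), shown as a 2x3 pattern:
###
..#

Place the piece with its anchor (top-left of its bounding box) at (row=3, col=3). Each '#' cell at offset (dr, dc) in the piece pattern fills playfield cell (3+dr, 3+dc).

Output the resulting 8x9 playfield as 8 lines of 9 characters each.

Answer: ....#....
........#
...#.....
..####.#.
###..#...
#.#..#..#
.#....#..
.#......#

Derivation:
Fill (3+0,3+0) = (3,3)
Fill (3+0,3+1) = (3,4)
Fill (3+0,3+2) = (3,5)
Fill (3+1,3+2) = (4,5)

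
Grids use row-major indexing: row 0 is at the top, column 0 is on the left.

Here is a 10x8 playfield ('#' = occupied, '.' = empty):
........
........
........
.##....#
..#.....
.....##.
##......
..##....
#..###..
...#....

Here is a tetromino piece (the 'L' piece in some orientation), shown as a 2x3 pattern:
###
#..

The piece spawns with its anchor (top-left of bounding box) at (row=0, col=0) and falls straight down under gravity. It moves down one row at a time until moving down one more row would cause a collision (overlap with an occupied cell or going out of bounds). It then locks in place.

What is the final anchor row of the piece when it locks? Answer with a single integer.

Spawn at (row=0, col=0). Try each row:
  row 0: fits
  row 1: fits
  row 2: fits
  row 3: blocked -> lock at row 2

Answer: 2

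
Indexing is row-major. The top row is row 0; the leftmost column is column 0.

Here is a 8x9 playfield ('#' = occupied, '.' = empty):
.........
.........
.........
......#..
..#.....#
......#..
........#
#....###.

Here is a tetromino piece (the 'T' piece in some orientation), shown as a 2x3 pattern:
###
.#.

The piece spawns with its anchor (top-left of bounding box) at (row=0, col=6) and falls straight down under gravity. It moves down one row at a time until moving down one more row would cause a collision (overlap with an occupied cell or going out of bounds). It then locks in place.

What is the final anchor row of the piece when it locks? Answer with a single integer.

Spawn at (row=0, col=6). Try each row:
  row 0: fits
  row 1: fits
  row 2: fits
  row 3: blocked -> lock at row 2

Answer: 2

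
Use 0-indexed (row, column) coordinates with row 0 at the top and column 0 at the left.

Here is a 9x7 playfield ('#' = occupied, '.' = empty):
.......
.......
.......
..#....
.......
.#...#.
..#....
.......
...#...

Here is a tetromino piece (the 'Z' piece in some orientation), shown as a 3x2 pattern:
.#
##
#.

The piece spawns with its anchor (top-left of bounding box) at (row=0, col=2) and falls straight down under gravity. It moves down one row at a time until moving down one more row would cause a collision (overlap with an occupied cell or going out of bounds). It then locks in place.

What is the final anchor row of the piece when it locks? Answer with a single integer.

Answer: 0

Derivation:
Spawn at (row=0, col=2). Try each row:
  row 0: fits
  row 1: blocked -> lock at row 0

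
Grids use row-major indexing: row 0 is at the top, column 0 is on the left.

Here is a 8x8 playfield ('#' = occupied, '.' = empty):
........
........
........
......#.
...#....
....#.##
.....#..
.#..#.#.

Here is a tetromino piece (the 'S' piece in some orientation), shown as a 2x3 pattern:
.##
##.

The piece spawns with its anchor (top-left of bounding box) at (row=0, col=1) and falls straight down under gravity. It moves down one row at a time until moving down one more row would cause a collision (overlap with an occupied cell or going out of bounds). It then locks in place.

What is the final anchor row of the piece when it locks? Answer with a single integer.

Answer: 3

Derivation:
Spawn at (row=0, col=1). Try each row:
  row 0: fits
  row 1: fits
  row 2: fits
  row 3: fits
  row 4: blocked -> lock at row 3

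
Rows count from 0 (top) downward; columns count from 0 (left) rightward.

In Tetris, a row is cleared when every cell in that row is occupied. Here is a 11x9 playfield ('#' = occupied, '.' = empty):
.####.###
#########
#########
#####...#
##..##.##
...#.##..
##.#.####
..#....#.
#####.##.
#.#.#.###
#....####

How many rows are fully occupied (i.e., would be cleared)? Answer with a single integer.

Check each row:
  row 0: 2 empty cells -> not full
  row 1: 0 empty cells -> FULL (clear)
  row 2: 0 empty cells -> FULL (clear)
  row 3: 3 empty cells -> not full
  row 4: 3 empty cells -> not full
  row 5: 6 empty cells -> not full
  row 6: 2 empty cells -> not full
  row 7: 7 empty cells -> not full
  row 8: 2 empty cells -> not full
  row 9: 3 empty cells -> not full
  row 10: 4 empty cells -> not full
Total rows cleared: 2

Answer: 2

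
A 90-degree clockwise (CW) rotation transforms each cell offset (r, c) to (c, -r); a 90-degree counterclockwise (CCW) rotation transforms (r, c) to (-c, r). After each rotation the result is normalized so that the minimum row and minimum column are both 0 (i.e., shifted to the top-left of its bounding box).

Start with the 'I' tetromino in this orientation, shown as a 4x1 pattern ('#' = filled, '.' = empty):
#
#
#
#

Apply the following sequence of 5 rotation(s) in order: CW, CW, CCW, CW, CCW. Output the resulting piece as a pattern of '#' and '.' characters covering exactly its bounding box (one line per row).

Start:
#
#
#
#
After rotation 1 (CW):
####
After rotation 2 (CW):
#
#
#
#
After rotation 3 (CCW):
####
After rotation 4 (CW):
#
#
#
#
After rotation 5 (CCW):
####

Answer: ####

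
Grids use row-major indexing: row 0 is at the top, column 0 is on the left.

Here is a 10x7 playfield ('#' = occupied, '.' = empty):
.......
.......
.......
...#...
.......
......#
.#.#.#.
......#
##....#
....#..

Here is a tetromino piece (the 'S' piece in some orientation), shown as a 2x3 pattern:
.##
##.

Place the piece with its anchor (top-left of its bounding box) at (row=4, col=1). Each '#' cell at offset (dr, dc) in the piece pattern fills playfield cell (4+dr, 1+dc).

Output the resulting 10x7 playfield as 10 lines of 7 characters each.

Fill (4+0,1+1) = (4,2)
Fill (4+0,1+2) = (4,3)
Fill (4+1,1+0) = (5,1)
Fill (4+1,1+1) = (5,2)

Answer: .......
.......
.......
...#...
..##...
.##...#
.#.#.#.
......#
##....#
....#..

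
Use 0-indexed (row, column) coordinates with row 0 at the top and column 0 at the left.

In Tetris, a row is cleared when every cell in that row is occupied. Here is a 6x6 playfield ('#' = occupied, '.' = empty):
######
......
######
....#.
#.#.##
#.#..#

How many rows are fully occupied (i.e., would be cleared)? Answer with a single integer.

Answer: 2

Derivation:
Check each row:
  row 0: 0 empty cells -> FULL (clear)
  row 1: 6 empty cells -> not full
  row 2: 0 empty cells -> FULL (clear)
  row 3: 5 empty cells -> not full
  row 4: 2 empty cells -> not full
  row 5: 3 empty cells -> not full
Total rows cleared: 2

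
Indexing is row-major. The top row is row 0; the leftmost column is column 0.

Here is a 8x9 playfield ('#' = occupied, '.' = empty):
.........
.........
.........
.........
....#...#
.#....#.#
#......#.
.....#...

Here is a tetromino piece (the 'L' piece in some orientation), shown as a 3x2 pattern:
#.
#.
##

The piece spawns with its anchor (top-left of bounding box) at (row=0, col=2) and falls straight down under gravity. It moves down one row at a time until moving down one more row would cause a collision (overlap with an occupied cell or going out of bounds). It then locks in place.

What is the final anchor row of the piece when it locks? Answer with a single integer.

Answer: 5

Derivation:
Spawn at (row=0, col=2). Try each row:
  row 0: fits
  row 1: fits
  row 2: fits
  row 3: fits
  row 4: fits
  row 5: fits
  row 6: blocked -> lock at row 5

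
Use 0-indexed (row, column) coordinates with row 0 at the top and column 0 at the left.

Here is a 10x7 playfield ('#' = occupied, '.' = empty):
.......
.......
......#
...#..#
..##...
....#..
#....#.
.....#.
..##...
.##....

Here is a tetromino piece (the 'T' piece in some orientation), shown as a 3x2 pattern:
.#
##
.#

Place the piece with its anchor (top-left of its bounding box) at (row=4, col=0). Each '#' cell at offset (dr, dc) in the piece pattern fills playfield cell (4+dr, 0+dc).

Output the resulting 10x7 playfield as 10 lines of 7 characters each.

Answer: .......
.......
......#
...#..#
.###...
##..#..
##...#.
.....#.
..##...
.##....

Derivation:
Fill (4+0,0+1) = (4,1)
Fill (4+1,0+0) = (5,0)
Fill (4+1,0+1) = (5,1)
Fill (4+2,0+1) = (6,1)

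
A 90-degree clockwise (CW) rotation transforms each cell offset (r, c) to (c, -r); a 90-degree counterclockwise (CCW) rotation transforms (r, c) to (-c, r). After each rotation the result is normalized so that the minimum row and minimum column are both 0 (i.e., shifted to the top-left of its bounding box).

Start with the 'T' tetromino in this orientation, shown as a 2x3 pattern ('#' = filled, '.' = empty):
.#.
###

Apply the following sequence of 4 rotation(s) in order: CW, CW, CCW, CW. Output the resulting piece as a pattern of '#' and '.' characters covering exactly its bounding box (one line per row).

Answer: ###
.#.

Derivation:
Start:
.#.
###
After rotation 1 (CW):
#.
##
#.
After rotation 2 (CW):
###
.#.
After rotation 3 (CCW):
#.
##
#.
After rotation 4 (CW):
###
.#.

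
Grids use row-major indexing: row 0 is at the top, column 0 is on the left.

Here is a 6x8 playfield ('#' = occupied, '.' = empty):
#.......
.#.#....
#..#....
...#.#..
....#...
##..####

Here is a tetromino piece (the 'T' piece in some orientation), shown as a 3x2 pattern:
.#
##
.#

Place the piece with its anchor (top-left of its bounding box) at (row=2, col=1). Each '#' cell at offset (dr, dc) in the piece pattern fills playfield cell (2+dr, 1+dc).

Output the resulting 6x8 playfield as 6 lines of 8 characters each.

Answer: #.......
.#.#....
#.##....
.###.#..
..#.#...
##..####

Derivation:
Fill (2+0,1+1) = (2,2)
Fill (2+1,1+0) = (3,1)
Fill (2+1,1+1) = (3,2)
Fill (2+2,1+1) = (4,2)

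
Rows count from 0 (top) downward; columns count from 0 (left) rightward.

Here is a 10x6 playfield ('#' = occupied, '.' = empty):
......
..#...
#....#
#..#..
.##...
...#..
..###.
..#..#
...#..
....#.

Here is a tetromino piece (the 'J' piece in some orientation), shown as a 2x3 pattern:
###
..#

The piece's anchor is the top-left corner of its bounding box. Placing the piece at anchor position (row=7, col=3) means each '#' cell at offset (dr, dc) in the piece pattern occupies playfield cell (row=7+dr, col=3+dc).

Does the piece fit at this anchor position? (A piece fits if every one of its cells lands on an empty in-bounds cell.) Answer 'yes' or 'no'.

Answer: no

Derivation:
Check each piece cell at anchor (7, 3):
  offset (0,0) -> (7,3): empty -> OK
  offset (0,1) -> (7,4): empty -> OK
  offset (0,2) -> (7,5): occupied ('#') -> FAIL
  offset (1,2) -> (8,5): empty -> OK
All cells valid: no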